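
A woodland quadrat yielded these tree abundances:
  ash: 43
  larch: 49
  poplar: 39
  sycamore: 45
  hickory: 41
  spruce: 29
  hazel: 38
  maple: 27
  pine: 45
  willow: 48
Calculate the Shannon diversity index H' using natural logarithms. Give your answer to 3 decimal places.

Total N = 43+49+39+45+41+29+38+27+45+48 = 404, so the proportions are 0.10644, 0.12129, 0.09653, 0.11139, 0.10149, 0.07178, 0.09406, 0.06683, 0.11139, 0.11881 (working shown to 5 dp, full precision carried).
Each pᵢ ln pᵢ term: 0.10644×(-2.24021)=-0.23844, 0.12129×(-2.10959)=-0.25587, 0.09653×(-2.33785)=-0.22568, 0.11139×(-2.19475)=-0.24446, 0.10149×(-2.28784)=-0.23218, 0.07178×(-2.63412)=-0.18908, 0.09406×(-2.36383)=-0.22234, 0.06683×(-2.70558)=-0.18082, 0.11139×(-2.19475)=-0.24446, 0.11881×(-2.13021)=-0.25309.
Sum = -2.28644, so H' = 2.286.

2.286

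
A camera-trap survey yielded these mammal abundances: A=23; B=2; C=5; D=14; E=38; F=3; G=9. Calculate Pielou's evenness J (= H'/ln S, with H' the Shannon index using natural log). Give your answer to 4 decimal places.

Total N = 23+2+5+14+38+3+9 = 94, so the proportions are 0.244681, 0.021277, 0.053191, 0.148936, 0.404255, 0.031915, 0.095745 (working shown to 6 dp, full precision carried).
H' = −Σ pᵢ ln pᵢ = −((-0.344462) + (-0.081918) + (-0.156056) + (-0.283610) + (-0.366138) + (-0.109937) + (-0.224624)) = 1.566744.
With S = 7 species, ln S = 1.945910, so J = 1.566744/1.945910 = 0.805147, i.e. 0.8051 to 4 decimal places.

0.8051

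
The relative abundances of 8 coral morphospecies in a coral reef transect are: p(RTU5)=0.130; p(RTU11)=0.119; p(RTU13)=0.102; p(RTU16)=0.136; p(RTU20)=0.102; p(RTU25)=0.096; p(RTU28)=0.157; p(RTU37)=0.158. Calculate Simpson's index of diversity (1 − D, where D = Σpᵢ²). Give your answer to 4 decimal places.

0.8708

D = 0.13² + 0.119² + 0.102² + 0.136² + 0.102² + 0.096² + 0.157² + 0.158² = 0.016900 + 0.014161 + 0.010404 + 0.018496 + 0.010404 + 0.009216 + 0.024649 + 0.024964 = 0.129194 (working shown to 6 dp, full precision carried).
So 1 − D = 0.870806, i.e. 0.8708 to 4 decimal places.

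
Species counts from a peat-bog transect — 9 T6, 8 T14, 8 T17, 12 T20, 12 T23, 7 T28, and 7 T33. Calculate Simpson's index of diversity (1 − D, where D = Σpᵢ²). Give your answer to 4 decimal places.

0.8501

Total N = 9+8+8+12+12+7+7 = 63, so the proportions are 0.142857, 0.126984, 0.126984, 0.190476, 0.190476, 0.111111, 0.111111 (working shown to 6 dp, full precision carried).
D = 0.142857² + 0.126984² + 0.126984² + 0.190476² + 0.190476² + 0.111111² + 0.111111² = 0.020408 + 0.016125 + 0.016125 + 0.036281 + 0.036281 + 0.012346 + 0.012346 = 0.149912.
So 1 − D = 0.850088, i.e. 0.8501 to 4 decimal places.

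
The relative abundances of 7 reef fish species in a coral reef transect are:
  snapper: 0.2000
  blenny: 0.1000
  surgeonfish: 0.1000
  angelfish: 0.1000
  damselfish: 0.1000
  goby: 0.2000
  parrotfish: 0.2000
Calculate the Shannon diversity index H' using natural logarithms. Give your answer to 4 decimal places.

1.8867

Each pᵢ ln pᵢ term (working shown to 6 dp, full precision carried): 0.2×(-1.609438)=-0.321888, 0.1×(-2.302585)=-0.230259, 0.1×(-2.302585)=-0.230259, 0.1×(-2.302585)=-0.230259, 0.1×(-2.302585)=-0.230259, 0.2×(-1.609438)=-0.321888, 0.2×(-1.609438)=-0.321888.
Sum = -1.886697, so H' = 1.8867.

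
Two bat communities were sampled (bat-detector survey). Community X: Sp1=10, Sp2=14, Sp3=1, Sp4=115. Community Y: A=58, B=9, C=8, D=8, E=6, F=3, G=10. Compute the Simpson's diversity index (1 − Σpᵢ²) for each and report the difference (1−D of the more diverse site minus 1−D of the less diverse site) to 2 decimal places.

Community X: N=140, proportions 0.0714, 0.1, 0.0071, 0.8214, giving 1−D = 0.3101 (working shown to 4 dp, full precision carried).
Community Y: N=102, proportions 0.5686, 0.0882, 0.0784, 0.0784, 0.0588, 0.0294, 0.098, giving 1−D = 0.6426.
Difference = |0.3101 − 0.6426| = 0.3325, i.e. 0.33 to 2 decimal places.

0.33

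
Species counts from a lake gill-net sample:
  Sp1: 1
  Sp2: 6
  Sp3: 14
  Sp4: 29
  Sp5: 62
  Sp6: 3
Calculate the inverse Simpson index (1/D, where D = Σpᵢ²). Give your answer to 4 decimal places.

2.6842

Total N = 1+6+14+29+62+3 = 115, so the proportions are 0.0086957, 0.0521739, 0.1217391, 0.2521739, 0.5391304, 0.026087 (working shown to 7 dp, full precision carried).
D = 0.0086957² + 0.0521739² + 0.1217391² + 0.2521739² + 0.5391304² + 0.026087² = 0.0000756 + 0.0027221 + 0.0148204 + 0.0635917 + 0.2906616 + 0.0006805 = 0.3725520.
So 1/D = 2.684189, i.e. 2.6842 to 4 decimal places.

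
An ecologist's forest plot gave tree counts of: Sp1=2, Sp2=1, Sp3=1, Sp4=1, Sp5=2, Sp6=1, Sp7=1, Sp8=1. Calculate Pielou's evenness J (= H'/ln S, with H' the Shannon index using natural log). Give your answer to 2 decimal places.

0.97

Total N = 2+1+1+1+2+1+1+1 = 10, so the proportions are 0.2, 0.1, 0.1, 0.1, 0.2, 0.1, 0.1, 0.1 (working shown to 4 dp, full precision carried).
H' = −Σ pᵢ ln pᵢ = −((-0.3219) + (-0.2303) + (-0.2303) + (-0.2303) + (-0.3219) + (-0.2303) + (-0.2303) + (-0.2303)) = 2.0253.
With S = 8 species, ln S = 2.0794, so J = 2.0253/2.0794 = 0.9740, i.e. 0.97 to 2 decimal places.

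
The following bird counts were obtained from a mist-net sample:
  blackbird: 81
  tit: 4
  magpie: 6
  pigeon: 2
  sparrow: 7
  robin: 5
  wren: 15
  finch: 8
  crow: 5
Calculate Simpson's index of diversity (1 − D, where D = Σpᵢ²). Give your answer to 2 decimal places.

0.60

Total N = 81+4+6+2+7+5+15+8+5 = 133, so the proportions are 0.609, 0.0301, 0.0451, 0.015, 0.0526, 0.0376, 0.1128, 0.0602, 0.0376 (working shown to 4 dp, full precision carried).
D = 0.609² + 0.0301² + 0.0451² + 0.015² + 0.0526² + 0.0376² + 0.1128² + 0.0602² + 0.0376² = 0.3709 + 0.0009 + 0.0020 + 0.0002 + 0.0028 + 0.0014 + 0.0127 + 0.0036 + 0.0014 = 0.3960.
So 1 − D = 0.6040, i.e. 0.60 to 2 decimal places.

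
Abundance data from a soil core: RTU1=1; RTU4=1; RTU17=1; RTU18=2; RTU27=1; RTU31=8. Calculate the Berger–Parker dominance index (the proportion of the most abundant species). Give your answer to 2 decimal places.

Total N = 1+1+1+2+1+8 = 14, so the proportions are 0.0714, 0.0714, 0.0714, 0.1429, 0.0714, 0.5714 (working shown to 4 dp, full precision carried).
The largest proportion is 0.5714, i.e. d = 0.57 to 2 decimal places.

0.57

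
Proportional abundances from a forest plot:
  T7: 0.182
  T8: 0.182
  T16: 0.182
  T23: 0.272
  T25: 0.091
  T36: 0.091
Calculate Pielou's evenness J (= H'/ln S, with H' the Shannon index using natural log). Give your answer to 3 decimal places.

0.960

H' = −Σ pᵢ ln pᵢ = −((-0.31008) + (-0.31008) + (-0.31008) + (-0.35413) + (-0.21812) + (-0.21812)) = 1.72061 (working shown to 5 dp, full precision carried).
With S = 6 species, ln S = 1.79176, so J = 1.72061/1.79176 = 0.96029, i.e. 0.960 to 3 decimal places.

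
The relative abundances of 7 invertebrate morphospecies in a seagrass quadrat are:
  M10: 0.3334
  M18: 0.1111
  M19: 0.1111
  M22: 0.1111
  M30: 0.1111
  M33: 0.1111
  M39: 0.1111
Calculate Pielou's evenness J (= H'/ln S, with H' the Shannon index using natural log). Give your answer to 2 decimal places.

H' = −Σ pᵢ ln pᵢ = −((-0.3662) + (-0.2441) + (-0.2441) + (-0.2441) + (-0.2441) + (-0.2441) + (-0.2441)) = 1.8309 (working shown to 4 dp, full precision carried).
With S = 7 species, ln S = 1.9459, so J = 1.8309/1.9459 = 0.9409, i.e. 0.94 to 2 decimal places.

0.94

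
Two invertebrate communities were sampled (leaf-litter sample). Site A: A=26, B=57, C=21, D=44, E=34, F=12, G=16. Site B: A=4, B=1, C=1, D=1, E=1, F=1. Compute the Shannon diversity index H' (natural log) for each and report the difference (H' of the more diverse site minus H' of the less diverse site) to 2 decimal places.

0.24

Site A: N=210, proportions 0.1238, 0.2714, 0.1, 0.2095, 0.1619, 0.0571, 0.0762, giving H' = 1.8248 (working shown to 4 dp, full precision carried).
Site B: N=9, proportions 0.4444, 0.1111, 0.1111, 0.1111, 0.1111, 0.1111, giving H' = 1.5811.
Difference = |1.8248 − 1.5811| = 0.2437, i.e. 0.24 to 2 decimal places.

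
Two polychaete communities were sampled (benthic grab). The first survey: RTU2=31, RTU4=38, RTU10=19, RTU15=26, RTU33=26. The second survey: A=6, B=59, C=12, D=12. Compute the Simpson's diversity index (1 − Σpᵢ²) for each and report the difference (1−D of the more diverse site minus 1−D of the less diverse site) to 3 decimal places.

The first survey: N=140, proportions 0.22143, 0.27143, 0.13571, 0.18571, 0.18571, giving 1−D = 0.78990 (working shown to 5 dp, full precision carried).
The second survey: N=89, proportions 0.06742, 0.66292, 0.13483, 0.13483, giving 1−D = 0.51963.
Difference = |0.78990 − 0.51963| = 0.27027, i.e. 0.270 to 3 decimal places.

0.270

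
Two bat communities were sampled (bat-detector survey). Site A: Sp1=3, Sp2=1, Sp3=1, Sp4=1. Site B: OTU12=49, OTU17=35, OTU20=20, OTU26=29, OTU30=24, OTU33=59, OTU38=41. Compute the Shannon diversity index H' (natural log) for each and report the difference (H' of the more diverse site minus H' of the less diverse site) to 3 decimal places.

Site A: N=6, proportions 0.5, 0.166667, 0.166667, 0.166667, giving H' = 1.242453 (working shown to 6 dp, full precision carried).
Site B: N=257, proportions 0.190661, 0.136187, 0.077821, 0.11284, 0.093385, 0.229572, 0.159533, giving H' = 1.884457.
Difference = |1.242453 − 1.884457| = 0.642004, i.e. 0.642 to 3 decimal places.

0.642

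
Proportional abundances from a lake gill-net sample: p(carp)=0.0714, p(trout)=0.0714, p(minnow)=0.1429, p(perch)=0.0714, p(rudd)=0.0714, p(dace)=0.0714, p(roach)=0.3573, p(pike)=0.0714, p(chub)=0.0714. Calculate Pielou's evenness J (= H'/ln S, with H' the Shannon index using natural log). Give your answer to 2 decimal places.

0.89

H' = −Σ pᵢ ln pᵢ = −((-0.1885) + (-0.1885) + (-0.2780) + (-0.1885) + (-0.1885) + (-0.1885) + (-0.3677) + (-0.1885) + (-0.1885)) = 1.9650 (working shown to 4 dp, full precision carried).
With S = 9 species, ln S = 2.1972, so J = 1.9650/2.1972 = 0.8943, i.e. 0.89 to 2 decimal places.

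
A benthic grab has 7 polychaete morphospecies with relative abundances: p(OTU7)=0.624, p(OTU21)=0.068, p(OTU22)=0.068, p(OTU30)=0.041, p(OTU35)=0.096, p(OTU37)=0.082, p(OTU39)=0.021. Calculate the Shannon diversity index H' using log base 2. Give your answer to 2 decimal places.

1.88

Each pᵢ log₂ pᵢ term (working shown to 4 dp, full precision carried): 0.624×(-0.6804)=-0.4246, 0.068×(-3.8783)=-0.2637, 0.068×(-3.8783)=-0.2637, 0.041×(-4.6082)=-0.1889, 0.096×(-3.3808)=-0.3246, 0.082×(-3.6082)=-0.2959, 0.021×(-5.5735)=-0.1170.
Sum = -1.8784, so H' = 1.88.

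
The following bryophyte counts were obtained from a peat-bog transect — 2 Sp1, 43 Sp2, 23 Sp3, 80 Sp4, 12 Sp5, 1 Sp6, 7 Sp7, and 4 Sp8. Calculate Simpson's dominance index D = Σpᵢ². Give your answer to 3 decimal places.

0.304

Total N = 2+43+23+80+12+1+7+4 = 172, so the proportions are 0.01163, 0.25, 0.13372, 0.46512, 0.06977, 0.00581, 0.0407, 0.02326 (working shown to 5 dp, full precision carried).
D = 0.01163² + 0.25² + 0.13372² + 0.46512² + 0.06977² + 0.00581² + 0.0407² + 0.02326² = 0.00014 + 0.06250 + 0.01788 + 0.21633 + 0.00487 + 0.00003 + 0.00166 + 0.00054 = 0.30395.
To 3 decimal places, D = 0.304.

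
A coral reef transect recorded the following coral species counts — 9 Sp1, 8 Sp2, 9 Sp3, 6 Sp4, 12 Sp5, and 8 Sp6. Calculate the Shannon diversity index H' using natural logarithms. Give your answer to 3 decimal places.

Total N = 9+8+9+6+12+8 = 52, so the proportions are 0.17308, 0.15385, 0.17308, 0.11538, 0.23077, 0.15385 (working shown to 5 dp, full precision carried).
Each pᵢ ln pᵢ term: 0.17308×(-1.75402)=-0.30358, 0.15385×(-1.87180)=-0.28797, 0.17308×(-1.75402)=-0.30358, 0.11538×(-2.15948)=-0.24917, 0.23077×(-1.46634)=-0.33839, 0.15385×(-1.87180)=-0.28797.
Sum = -1.77066, so H' = 1.771.

1.771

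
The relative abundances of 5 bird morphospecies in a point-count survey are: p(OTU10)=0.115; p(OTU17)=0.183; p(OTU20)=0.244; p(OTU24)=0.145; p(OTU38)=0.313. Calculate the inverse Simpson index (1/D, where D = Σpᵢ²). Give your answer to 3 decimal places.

D = 0.115² + 0.183² + 0.244² + 0.145² + 0.313² = 0.0132250 + 0.0334890 + 0.0595360 + 0.0210250 + 0.0979690 = 0.2252440 (working shown to 7 dp, full precision carried).
So 1/D = 4.43963, i.e. 4.440 to 3 decimal places.

4.440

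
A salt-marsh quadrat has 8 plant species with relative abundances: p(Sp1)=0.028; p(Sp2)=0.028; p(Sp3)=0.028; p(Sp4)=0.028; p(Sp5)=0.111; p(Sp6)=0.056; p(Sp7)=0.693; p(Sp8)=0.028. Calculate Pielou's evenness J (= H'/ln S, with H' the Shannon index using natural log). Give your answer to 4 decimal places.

H' = −Σ pᵢ ln pᵢ = −((-0.100115) + (-0.100115) + (-0.100115) + (-0.100115) + (-0.244003) + (-0.161415) + (-0.254141) + (-0.100115)) = 1.160135 (working shown to 6 dp, full precision carried).
With S = 8 species, ln S = 2.079442, so J = 1.160135/2.079442 = 0.557907, i.e. 0.5579 to 4 decimal places.

0.5579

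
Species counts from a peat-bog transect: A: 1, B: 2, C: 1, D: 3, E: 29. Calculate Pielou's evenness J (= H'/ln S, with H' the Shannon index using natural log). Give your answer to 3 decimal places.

Total N = 1+2+1+3+29 = 36, so the proportions are 0.02778, 0.05556, 0.02778, 0.08333, 0.80556 (working shown to 5 dp, full precision carried).
H' = −Σ pᵢ ln pᵢ = −((-0.09954) + (-0.16058) + (-0.09954) + (-0.20708) + (-0.17418)) = 0.74092.
With S = 5 species, ln S = 1.60944, so J = 0.74092/1.60944 = 0.46036, i.e. 0.460 to 3 decimal places.

0.460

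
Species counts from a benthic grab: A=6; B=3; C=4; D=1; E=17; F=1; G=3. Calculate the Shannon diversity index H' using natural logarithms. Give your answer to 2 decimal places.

1.53

Total N = 6+3+4+1+17+1+3 = 35, so the proportions are 0.1714, 0.0857, 0.1143, 0.0286, 0.4857, 0.0286, 0.0857 (working shown to 4 dp, full precision carried).
Each pᵢ ln pᵢ term: 0.1714×(-1.7636)=-0.3023, 0.0857×(-2.4567)=-0.2106, 0.1143×(-2.1691)=-0.2479, 0.0286×(-3.5553)=-0.1016, 0.4857×(-0.7221)=-0.3508, 0.0286×(-3.5553)=-0.1016, 0.0857×(-2.4567)=-0.2106.
Sum = -1.5253, so H' = 1.53.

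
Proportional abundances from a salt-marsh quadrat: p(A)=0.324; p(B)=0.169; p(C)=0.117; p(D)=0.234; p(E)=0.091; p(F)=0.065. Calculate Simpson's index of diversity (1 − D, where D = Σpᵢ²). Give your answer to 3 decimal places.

D = 0.324² + 0.169² + 0.117² + 0.234² + 0.091² + 0.065² = 0.10498 + 0.02856 + 0.01369 + 0.05476 + 0.00828 + 0.00423 = 0.21449 (working shown to 5 dp, full precision carried).
So 1 − D = 0.78551, i.e. 0.786 to 3 decimal places.

0.786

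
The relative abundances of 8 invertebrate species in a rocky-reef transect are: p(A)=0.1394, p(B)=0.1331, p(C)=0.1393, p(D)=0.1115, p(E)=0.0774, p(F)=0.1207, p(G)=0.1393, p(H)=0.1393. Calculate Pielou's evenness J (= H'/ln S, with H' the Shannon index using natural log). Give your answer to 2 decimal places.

H' = −Σ pᵢ ln pᵢ = −((-0.2747) + (-0.2684) + (-0.2746) + (-0.2446) + (-0.1980) + (-0.2552) + (-0.2746) + (-0.2746)) = 2.0647 (working shown to 4 dp, full precision carried).
With S = 8 species, ln S = 2.0794, so J = 2.0647/2.0794 = 0.9929, i.e. 0.99 to 2 decimal places.

0.99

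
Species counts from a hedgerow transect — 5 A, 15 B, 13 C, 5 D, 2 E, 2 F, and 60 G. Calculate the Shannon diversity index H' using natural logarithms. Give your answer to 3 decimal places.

Total N = 5+15+13+5+2+2+60 = 102, so the proportions are 0.04902, 0.14706, 0.12745, 0.04902, 0.01961, 0.01961, 0.58824 (working shown to 5 dp, full precision carried).
Each pᵢ ln pᵢ term: 0.04902×(-3.01553)=-0.14782, 0.14706×(-1.91692)=-0.28190, 0.12745×(-2.06002)=-0.26255, 0.04902×(-3.01553)=-0.14782, 0.01961×(-3.93183)=-0.07709, 0.01961×(-3.93183)=-0.07709, 0.58824×(-0.53063)=-0.31213.
Sum = -1.30642, so H' = 1.306.

1.306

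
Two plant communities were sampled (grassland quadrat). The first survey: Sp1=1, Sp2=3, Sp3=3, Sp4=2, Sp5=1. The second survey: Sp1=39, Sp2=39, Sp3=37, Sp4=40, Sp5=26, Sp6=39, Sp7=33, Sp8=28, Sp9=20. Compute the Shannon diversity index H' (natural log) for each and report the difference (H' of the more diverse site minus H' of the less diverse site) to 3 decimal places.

The first survey: N=10, proportions 0.1, 0.3, 0.3, 0.2, 0.1, giving H' = 1.50479 (working shown to 5 dp, full precision carried).
The second survey: N=301, proportions 0.12957, 0.12957, 0.12292, 0.13289, 0.08638, 0.12957, 0.10963, 0.09302, 0.06645, giving H' = 2.17519.
Difference = |1.50479 − 2.17519| = 0.67040, i.e. 0.670 to 3 decimal places.

0.670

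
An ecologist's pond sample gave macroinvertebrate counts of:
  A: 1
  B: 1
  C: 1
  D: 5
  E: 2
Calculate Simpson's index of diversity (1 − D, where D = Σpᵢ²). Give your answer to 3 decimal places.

Total N = 1+1+1+5+2 = 10, so the proportions are 0.1, 0.1, 0.1, 0.5, 0.2 (working shown to 5 dp, full precision carried).
D = 0.1² + 0.1² + 0.1² + 0.5² + 0.2² = 0.01000 + 0.01000 + 0.01000 + 0.25000 + 0.04000 = 0.32000.
So 1 − D = 0.68000, i.e. 0.680 to 3 decimal places.

0.680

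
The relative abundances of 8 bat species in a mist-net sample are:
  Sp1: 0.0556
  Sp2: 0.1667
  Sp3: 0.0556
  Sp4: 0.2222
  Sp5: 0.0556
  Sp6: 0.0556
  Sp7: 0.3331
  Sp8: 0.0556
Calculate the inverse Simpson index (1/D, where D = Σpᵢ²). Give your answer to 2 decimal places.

D = 0.0556² + 0.1667² + 0.0556² + 0.2222² + 0.0556² + 0.0556² + 0.3331² + 0.0556² = 0.003091 + 0.027789 + 0.003091 + 0.049373 + 0.003091 + 0.003091 + 0.110956 + 0.003091 = 0.203574 (working shown to 6 dp, full precision carried).
So 1/D = 4.9122, i.e. 4.91 to 2 decimal places.

4.91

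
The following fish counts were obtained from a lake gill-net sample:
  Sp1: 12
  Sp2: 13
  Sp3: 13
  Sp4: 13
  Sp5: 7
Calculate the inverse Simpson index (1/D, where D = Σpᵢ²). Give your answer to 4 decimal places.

4.8057

Total N = 12+13+13+13+7 = 58, so the proportions are 0.20689655, 0.22413793, 0.22413793, 0.22413793, 0.12068966 (working shown to 8 dp, full precision carried).
D = 0.20689655² + 0.22413793² + 0.22413793² + 0.22413793² + 0.12068966² = 0.04280618 + 0.05023781 + 0.05023781 + 0.05023781 + 0.01456599 = 0.20808561.
So 1/D = 4.805714, i.e. 4.8057 to 4 decimal places.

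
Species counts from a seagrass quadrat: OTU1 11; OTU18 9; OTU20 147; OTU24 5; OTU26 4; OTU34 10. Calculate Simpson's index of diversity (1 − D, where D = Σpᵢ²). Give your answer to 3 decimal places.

0.365

Total N = 11+9+147+5+4+10 = 186, so the proportions are 0.05914, 0.04839, 0.79032, 0.02688, 0.02151, 0.05376 (working shown to 5 dp, full precision carried).
D = 0.05914² + 0.04839² + 0.79032² + 0.02688² + 0.02151² + 0.05376² = 0.00350 + 0.00234 + 0.62461 + 0.00072 + 0.00046 + 0.00289 = 0.63452.
So 1 − D = 0.36548, i.e. 0.365 to 3 decimal places.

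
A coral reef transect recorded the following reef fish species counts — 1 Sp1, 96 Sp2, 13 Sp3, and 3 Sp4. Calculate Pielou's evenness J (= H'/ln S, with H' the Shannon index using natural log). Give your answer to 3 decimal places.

0.379

Total N = 1+96+13+3 = 113, so the proportions are 0.00885, 0.84956, 0.11504, 0.02655 (working shown to 5 dp, full precision carried).
H' = −Σ pᵢ ln pᵢ = −((-0.04184) + (-0.13851) + (-0.24878) + (-0.09634)) = 0.52546.
With S = 4 species, ln S = 1.38629, so J = 0.52546/1.38629 = 0.37904, i.e. 0.379 to 3 decimal places.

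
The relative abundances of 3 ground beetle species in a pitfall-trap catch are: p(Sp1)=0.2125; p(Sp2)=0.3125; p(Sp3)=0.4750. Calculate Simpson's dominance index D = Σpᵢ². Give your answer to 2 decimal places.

0.37

D = 0.2125² + 0.3125² + 0.475² = 0.0452 + 0.0977 + 0.2256 = 0.3684 (working shown to 4 dp, full precision carried).
To 2 decimal places, D = 0.37.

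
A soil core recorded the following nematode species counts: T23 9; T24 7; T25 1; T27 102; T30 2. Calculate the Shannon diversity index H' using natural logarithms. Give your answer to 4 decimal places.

0.6096

Total N = 9+7+1+102+2 = 121, so the proportions are 0.07438, 0.057851, 0.008264, 0.842975, 0.016529 (working shown to 6 dp, full precision carried).
Each pᵢ ln pᵢ term: 0.07438×(-2.598566)=-0.193282, 0.057851×(-2.849880)=-0.164869, 0.008264×(-4.795791)=-0.039635, 0.842975×(-0.170818)=-0.143995, 0.016529×(-4.102643)=-0.067812.
Sum = -0.609593, so H' = 0.6096.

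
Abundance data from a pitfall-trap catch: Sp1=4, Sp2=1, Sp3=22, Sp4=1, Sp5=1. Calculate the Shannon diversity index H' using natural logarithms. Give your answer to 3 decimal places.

0.831

Total N = 4+1+22+1+1 = 29, so the proportions are 0.13793, 0.03448, 0.75862, 0.03448, 0.03448 (working shown to 5 dp, full precision carried).
Each pᵢ ln pᵢ term: 0.13793×(-1.98100)=-0.27324, 0.03448×(-3.36730)=-0.11611, 0.75862×(-0.27625)=-0.20957, 0.03448×(-3.36730)=-0.11611, 0.03448×(-3.36730)=-0.11611.
Sum = -0.83115, so H' = 0.831.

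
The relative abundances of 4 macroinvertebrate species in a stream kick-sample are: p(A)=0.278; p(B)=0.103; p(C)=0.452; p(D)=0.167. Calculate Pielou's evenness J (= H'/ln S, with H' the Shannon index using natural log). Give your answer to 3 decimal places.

0.900

H' = −Σ pᵢ ln pᵢ = −((-0.35588) + (-0.23412) + (-0.35892) + (-0.29889)) = 1.24781 (working shown to 5 dp, full precision carried).
With S = 4 species, ln S = 1.38629, so J = 1.24781/1.38629 = 0.90010, i.e. 0.900 to 3 decimal places.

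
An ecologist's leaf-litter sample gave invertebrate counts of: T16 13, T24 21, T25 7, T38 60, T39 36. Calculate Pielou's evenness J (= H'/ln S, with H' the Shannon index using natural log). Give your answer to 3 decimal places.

Total N = 13+21+7+60+36 = 137, so the proportions are 0.09489, 0.15328, 0.05109, 0.43796, 0.26277 (working shown to 5 dp, full precision carried).
H' = −Σ pᵢ ln pᵢ = −((-0.22347) + (-0.28748) + (-0.15196) + (-0.36159) + (-0.35119)) = 1.37569.
With S = 5 species, ln S = 1.60944, so J = 1.37569/1.60944 = 0.85476, i.e. 0.855 to 3 decimal places.

0.855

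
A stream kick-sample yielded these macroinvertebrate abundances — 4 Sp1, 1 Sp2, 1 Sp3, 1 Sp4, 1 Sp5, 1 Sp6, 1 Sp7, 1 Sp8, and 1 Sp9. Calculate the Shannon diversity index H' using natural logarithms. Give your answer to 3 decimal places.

2.023

Total N = 4+1+1+1+1+1+1+1+1 = 12, so the proportions are 0.33333, 0.08333, 0.08333, 0.08333, 0.08333, 0.08333, 0.08333, 0.08333, 0.08333 (working shown to 5 dp, full precision carried).
Each pᵢ ln pᵢ term: 0.33333×(-1.09861)=-0.36620, 0.08333×(-2.48491)=-0.20708, 0.08333×(-2.48491)=-0.20708, 0.08333×(-2.48491)=-0.20708, 0.08333×(-2.48491)=-0.20708, 0.08333×(-2.48491)=-0.20708, 0.08333×(-2.48491)=-0.20708, 0.08333×(-2.48491)=-0.20708, 0.08333×(-2.48491)=-0.20708.
Sum = -2.02281, so H' = 2.023.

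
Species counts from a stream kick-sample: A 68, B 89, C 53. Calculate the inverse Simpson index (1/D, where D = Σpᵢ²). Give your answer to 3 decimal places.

Total N = 68+89+53 = 210, so the proportions are 0.32381, 0.42381, 0.252381 (working shown to 6 dp, full precision carried).
D = 0.32381² + 0.42381² + 0.252381² = 0.104853 + 0.179615 + 0.063696 = 0.348163.
So 1/D = 2.87222, i.e. 2.872 to 3 decimal places.

2.872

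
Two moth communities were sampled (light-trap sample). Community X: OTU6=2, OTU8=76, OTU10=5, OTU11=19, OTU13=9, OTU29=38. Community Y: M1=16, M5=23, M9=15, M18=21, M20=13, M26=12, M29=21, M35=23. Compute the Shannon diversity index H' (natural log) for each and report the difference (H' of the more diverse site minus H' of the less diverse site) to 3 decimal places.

Community X: N=149, proportions 0.01342, 0.51007, 0.03356, 0.12752, 0.0604, 0.25503, giving H' = 1.29578 (working shown to 5 dp, full precision carried).
Community Y: N=144, proportions 0.11111, 0.15972, 0.10417, 0.14583, 0.09028, 0.08333, 0.14583, 0.15972, giving H' = 2.05142.
Difference = |1.29578 − 2.05142| = 0.75564, i.e. 0.756 to 3 decimal places.

0.756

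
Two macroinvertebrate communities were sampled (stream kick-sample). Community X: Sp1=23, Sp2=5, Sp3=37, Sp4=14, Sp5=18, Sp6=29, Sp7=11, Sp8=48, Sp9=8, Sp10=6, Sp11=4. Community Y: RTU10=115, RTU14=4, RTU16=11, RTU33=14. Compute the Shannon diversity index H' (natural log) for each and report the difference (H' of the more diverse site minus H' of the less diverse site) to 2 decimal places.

Community X: N=203, proportions 0.1133, 0.0246, 0.1823, 0.069, 0.0887, 0.1429, 0.0542, 0.2365, 0.0394, 0.0296, 0.0197, giving H' = 2.1333 (working shown to 4 dp, full precision carried).
Community Y: N=144, proportions 0.7986, 0.0278, 0.0764, 0.0972, giving H' = 0.7022.
Difference = |2.1333 − 0.7022| = 1.4311, i.e. 1.43 to 2 decimal places.

1.43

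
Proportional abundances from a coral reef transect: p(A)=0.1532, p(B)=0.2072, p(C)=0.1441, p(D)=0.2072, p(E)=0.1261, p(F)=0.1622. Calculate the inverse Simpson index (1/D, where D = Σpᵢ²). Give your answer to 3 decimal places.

D = 0.1532² + 0.2072² + 0.1441² + 0.2072² + 0.1261² + 0.1622² = 0.0234702 + 0.0429318 + 0.0207648 + 0.0429318 + 0.0159012 + 0.0263088 = 0.1723088 (working shown to 7 dp, full precision carried).
So 1/D = 5.80353, i.e. 5.804 to 3 decimal places.

5.804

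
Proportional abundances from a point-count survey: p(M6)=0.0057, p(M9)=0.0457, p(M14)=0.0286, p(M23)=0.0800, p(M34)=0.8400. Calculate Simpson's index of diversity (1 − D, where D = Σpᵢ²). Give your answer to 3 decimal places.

D = 0.0057² + 0.0457² + 0.0286² + 0.08² + 0.84² = 0.00003 + 0.00209 + 0.00082 + 0.00640 + 0.70560 = 0.71494 (working shown to 5 dp, full precision carried).
So 1 − D = 0.28506, i.e. 0.285 to 3 decimal places.

0.285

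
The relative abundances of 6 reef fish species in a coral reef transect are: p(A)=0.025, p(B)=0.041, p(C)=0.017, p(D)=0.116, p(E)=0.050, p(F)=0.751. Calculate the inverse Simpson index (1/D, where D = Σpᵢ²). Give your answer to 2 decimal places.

D = 0.025² + 0.041² + 0.017² + 0.116² + 0.05² + 0.751² = 0.00063 + 0.00168 + 0.00029 + 0.01346 + 0.00250 + 0.56400 = 0.58255 (working shown to 5 dp, full precision carried).
So 1/D = 1.7166, i.e. 1.72 to 2 decimal places.

1.72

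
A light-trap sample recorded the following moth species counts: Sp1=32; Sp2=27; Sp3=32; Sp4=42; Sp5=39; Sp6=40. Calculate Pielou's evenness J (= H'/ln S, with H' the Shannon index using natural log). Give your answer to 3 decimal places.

0.994

Total N = 32+27+32+42+39+40 = 212, so the proportions are 0.150943, 0.127358, 0.150943, 0.198113, 0.183962, 0.188679 (working shown to 6 dp, full precision carried).
H' = −Σ pᵢ ln pᵢ = −((-0.285411) + (-0.262454) + (-0.285411) + (-0.320729) + (-0.311453) + (-0.314662)) = 1.780120.
With S = 6 species, ln S = 1.791759, so J = 1.780120/1.791759 = 0.993504, i.e. 0.994 to 3 decimal places.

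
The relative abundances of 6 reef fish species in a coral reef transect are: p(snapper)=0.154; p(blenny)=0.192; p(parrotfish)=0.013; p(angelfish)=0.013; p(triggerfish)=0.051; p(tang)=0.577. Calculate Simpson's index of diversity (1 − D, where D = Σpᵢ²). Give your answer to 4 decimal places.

0.6036

D = 0.154² + 0.192² + 0.013² + 0.013² + 0.051² + 0.577² = 0.023716 + 0.036864 + 0.000169 + 0.000169 + 0.002601 + 0.332929 = 0.396448 (working shown to 6 dp, full precision carried).
So 1 − D = 0.603552, i.e. 0.6036 to 4 decimal places.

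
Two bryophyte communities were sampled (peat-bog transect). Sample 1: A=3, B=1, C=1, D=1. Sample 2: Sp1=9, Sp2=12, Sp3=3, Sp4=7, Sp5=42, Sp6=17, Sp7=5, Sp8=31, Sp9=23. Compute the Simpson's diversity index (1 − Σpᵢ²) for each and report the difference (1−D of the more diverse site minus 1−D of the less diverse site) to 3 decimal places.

0.160

Sample 1: N=6, proportions 0.5, 0.16667, 0.16667, 0.16667, giving 1−D = 0.66667 (working shown to 5 dp, full precision carried).
Sample 2: N=149, proportions 0.0604, 0.08054, 0.02013, 0.04698, 0.28188, 0.11409, 0.03356, 0.20805, 0.15436, giving 1−D = 0.82654.
Difference = |0.66667 − 0.82654| = 0.15987, i.e. 0.160 to 3 decimal places.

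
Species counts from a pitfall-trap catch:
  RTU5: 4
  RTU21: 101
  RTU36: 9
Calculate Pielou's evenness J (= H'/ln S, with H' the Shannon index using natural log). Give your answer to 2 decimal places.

0.39

Total N = 4+101+9 = 114, so the proportions are 0.0351, 0.886, 0.0789 (working shown to 4 dp, full precision carried).
H' = −Σ pᵢ ln pᵢ = −((-0.1175) + (-0.1073) + (-0.2004)) = 0.4253.
With S = 3 species, ln S = 1.0986, so J = 0.4253/1.0986 = 0.3871, i.e. 0.39 to 2 decimal places.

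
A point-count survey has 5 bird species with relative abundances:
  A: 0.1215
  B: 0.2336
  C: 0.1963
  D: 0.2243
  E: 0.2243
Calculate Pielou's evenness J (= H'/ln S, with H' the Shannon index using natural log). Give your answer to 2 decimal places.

H' = −Σ pᵢ ln pᵢ = −((-0.2561) + (-0.3397) + (-0.3196) + (-0.3353) + (-0.3353)) = 1.5859 (working shown to 4 dp, full precision carried).
With S = 5 species, ln S = 1.6094, so J = 1.5859/1.6094 = 0.9854, i.e. 0.99 to 2 decimal places.

0.99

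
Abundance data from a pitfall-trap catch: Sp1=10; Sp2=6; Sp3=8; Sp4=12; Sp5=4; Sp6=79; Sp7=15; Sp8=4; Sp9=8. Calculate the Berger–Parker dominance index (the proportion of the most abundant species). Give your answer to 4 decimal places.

0.5411

Total N = 10+6+8+12+4+79+15+4+8 = 146, so the proportions are 0.068493, 0.041096, 0.054795, 0.082192, 0.027397, 0.541096, 0.10274, 0.027397, 0.054795 (working shown to 6 dp, full precision carried).
The largest proportion is 0.541096, i.e. d = 0.5411 to 4 decimal places.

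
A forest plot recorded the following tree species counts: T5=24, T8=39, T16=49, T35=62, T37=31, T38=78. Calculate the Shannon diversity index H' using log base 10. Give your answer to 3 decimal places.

0.745

Total N = 24+39+49+62+31+78 = 283, so the proportions are 0.08481, 0.13781, 0.17314, 0.21908, 0.10954, 0.27562 (working shown to 5 dp, full precision carried).
Each pᵢ log₁₀ pᵢ term: 0.08481×(-1.07158)=-0.09088, 0.13781×(-0.86072)=-0.11862, 0.17314×(-0.76159)=-0.13187, 0.21908×(-0.65939)=-0.14446, 0.10954×(-0.96042)=-0.10521, 0.27562×(-0.55969)=-0.15426.
Sum = -0.74528, so H' = 0.745.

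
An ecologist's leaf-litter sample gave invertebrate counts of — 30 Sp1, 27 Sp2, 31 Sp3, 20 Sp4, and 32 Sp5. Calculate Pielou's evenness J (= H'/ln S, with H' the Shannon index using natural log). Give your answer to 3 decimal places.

0.992

Total N = 30+27+31+20+32 = 140, so the proportions are 0.21429, 0.19286, 0.22143, 0.14286, 0.22857 (working shown to 5 dp, full precision carried).
H' = −Σ pᵢ ln pᵢ = −((-0.33010) + (-0.31741) + (-0.33384) + (-0.27799) + (-0.33735)) = 1.59668.
With S = 5 species, ln S = 1.60944, so J = 1.59668/1.60944 = 0.99207, i.e. 0.992 to 3 decimal places.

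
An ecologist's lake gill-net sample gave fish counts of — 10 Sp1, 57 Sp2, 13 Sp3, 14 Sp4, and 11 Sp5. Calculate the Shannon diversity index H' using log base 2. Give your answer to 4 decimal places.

Total N = 10+57+13+14+11 = 105, so the proportions are 0.095238, 0.542857, 0.12381, 0.133333, 0.104762 (working shown to 6 dp, full precision carried).
Each pᵢ log₂ pᵢ term: 0.095238×(-3.392317)=-0.323078, 0.542857×(-0.881356)=-0.478450, 0.12381×(-3.013806)=-0.373138, 0.133333×(-2.906891)=-0.387585, 0.104762×(-3.254814)=-0.340981.
Sum = -1.903232, so H' = 1.9032.

1.9032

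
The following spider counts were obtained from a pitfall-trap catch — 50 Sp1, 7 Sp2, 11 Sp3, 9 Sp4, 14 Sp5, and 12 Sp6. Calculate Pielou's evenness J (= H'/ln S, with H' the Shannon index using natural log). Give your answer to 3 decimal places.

0.841

Total N = 50+7+11+9+14+12 = 103, so the proportions are 0.48544, 0.06796, 0.1068, 0.08738, 0.13592, 0.1165 (working shown to 5 dp, full precision carried).
H' = −Σ pᵢ ln pᵢ = −((-0.35083) + (-0.18274) + (-0.23889) + (-0.21299) + (-0.27126) + (-0.25046)) = 1.50716.
With S = 6 species, ln S = 1.79176, so J = 1.50716/1.79176 = 0.84116, i.e. 0.841 to 3 decimal places.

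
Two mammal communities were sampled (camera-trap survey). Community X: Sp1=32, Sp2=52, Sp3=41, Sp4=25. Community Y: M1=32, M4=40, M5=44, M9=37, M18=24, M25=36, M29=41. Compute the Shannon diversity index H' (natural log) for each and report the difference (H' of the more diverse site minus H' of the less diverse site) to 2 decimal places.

Community X: N=150, proportions 0.2133, 0.3467, 0.2733, 0.1667, giving H' = 1.3500 (working shown to 4 dp, full precision carried).
Community Y: N=254, proportions 0.126, 0.1575, 0.1732, 0.1457, 0.0945, 0.1417, 0.1614, giving H' = 1.9306.
Difference = |1.3500 − 1.9306| = 0.5806, i.e. 0.58 to 2 decimal places.

0.58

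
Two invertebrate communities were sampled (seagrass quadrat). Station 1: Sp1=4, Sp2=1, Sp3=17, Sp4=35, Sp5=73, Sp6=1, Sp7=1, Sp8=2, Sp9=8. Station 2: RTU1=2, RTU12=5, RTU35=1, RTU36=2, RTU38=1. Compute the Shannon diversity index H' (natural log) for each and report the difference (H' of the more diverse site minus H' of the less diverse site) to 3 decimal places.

0.046

Station 1: N=142, proportions 0.02817, 0.00704, 0.11972, 0.24648, 0.51408, 0.00704, 0.00704, 0.01408, 0.05634, giving H' = 1.36870 (working shown to 5 dp, full precision carried).
Station 2: N=11, proportions 0.18182, 0.45455, 0.09091, 0.18182, 0.09091, giving H' = 1.41428.
Difference = |1.36870 − 1.41428| = 0.04558, i.e. 0.046 to 3 decimal places.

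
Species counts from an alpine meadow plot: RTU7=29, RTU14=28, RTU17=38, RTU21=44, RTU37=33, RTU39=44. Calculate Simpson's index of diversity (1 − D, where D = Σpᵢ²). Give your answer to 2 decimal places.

Total N = 29+28+38+44+33+44 = 216, so the proportions are 0.1343, 0.1296, 0.1759, 0.2037, 0.1528, 0.2037 (working shown to 4 dp, full precision carried).
D = 0.1343² + 0.1296² + 0.1759² + 0.2037² + 0.1528² + 0.2037² = 0.0180 + 0.0168 + 0.0309 + 0.0415 + 0.0233 + 0.0415 = 0.1721.
So 1 − D = 0.8279, i.e. 0.83 to 2 decimal places.

0.83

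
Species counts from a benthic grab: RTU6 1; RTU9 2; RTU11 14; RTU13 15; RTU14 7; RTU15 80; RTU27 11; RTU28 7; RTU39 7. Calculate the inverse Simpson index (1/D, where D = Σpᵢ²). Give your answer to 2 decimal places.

Total N = 1+2+14+15+7+80+11+7+7 = 144, so the proportions are 0.00694, 0.01389, 0.09722, 0.10417, 0.04861, 0.55556, 0.07639, 0.04861, 0.04861 (working shown to 5 dp, full precision carried).
D = 0.00694² + 0.01389² + 0.09722² + 0.10417² + 0.04861² + 0.55556² + 0.07639² + 0.04861² + 0.04861² = 0.00005 + 0.00019 + 0.00945 + 0.01085 + 0.00236 + 0.30864 + 0.00584 + 0.00236 + 0.00236 = 0.34211.
So 1/D = 2.9230, i.e. 2.92 to 2 decimal places.

2.92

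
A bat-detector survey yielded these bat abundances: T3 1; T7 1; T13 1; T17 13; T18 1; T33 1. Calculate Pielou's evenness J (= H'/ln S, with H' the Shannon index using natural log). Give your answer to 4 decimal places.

Total N = 1+1+1+13+1+1 = 18, so the proportions are 0.055556, 0.055556, 0.055556, 0.722222, 0.055556, 0.055556 (working shown to 6 dp, full precision carried).
H' = −Σ pᵢ ln pᵢ = −((-0.160576) + (-0.160576) + (-0.160576) + (-0.235027) + (-0.160576) + (-0.160576)) = 1.037908.
With S = 6 species, ln S = 1.791759, so J = 1.037908/1.791759 = 0.579268, i.e. 0.5793 to 4 decimal places.

0.5793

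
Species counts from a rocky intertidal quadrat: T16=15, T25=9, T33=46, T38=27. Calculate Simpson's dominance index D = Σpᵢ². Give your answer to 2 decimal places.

Total N = 15+9+46+27 = 97, so the proportions are 0.1546, 0.0928, 0.4742, 0.2784 (working shown to 4 dp, full precision carried).
D = 0.1546² + 0.0928² + 0.4742² + 0.2784² = 0.0239 + 0.0086 + 0.2249 + 0.0775 = 0.3349.
To 2 decimal places, D = 0.33.

0.33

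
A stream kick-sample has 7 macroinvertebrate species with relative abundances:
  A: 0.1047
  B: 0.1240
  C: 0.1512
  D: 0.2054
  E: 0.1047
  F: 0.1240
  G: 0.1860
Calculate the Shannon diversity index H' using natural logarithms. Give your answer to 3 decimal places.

1.914

Each pᵢ ln pᵢ term (working shown to 5 dp, full precision carried): 0.1047×(-2.25666)=-0.23627, 0.124×(-2.08747)=-0.25885, 0.1512×(-1.88915)=-0.28564, 0.2054×(-1.58280)=-0.32511, 0.1047×(-2.25666)=-0.23627, 0.124×(-2.08747)=-0.25885, 0.186×(-1.68201)=-0.31285.
Sum = -1.91384, so H' = 1.914.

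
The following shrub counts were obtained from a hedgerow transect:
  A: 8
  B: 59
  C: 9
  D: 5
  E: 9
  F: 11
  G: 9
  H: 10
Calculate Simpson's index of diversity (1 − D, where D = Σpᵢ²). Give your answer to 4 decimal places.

Total N = 8+59+9+5+9+11+9+10 = 120, so the proportions are 0.066667, 0.491667, 0.075, 0.041667, 0.075, 0.091667, 0.075, 0.083333 (working shown to 6 dp, full precision carried).
D = 0.066667² + 0.491667² + 0.075² + 0.041667² + 0.075² + 0.091667² + 0.075² + 0.083333² = 0.004444 + 0.241736 + 0.005625 + 0.001736 + 0.005625 + 0.008403 + 0.005625 + 0.006944 = 0.280139.
So 1 − D = 0.719861, i.e. 0.7199 to 4 decimal places.

0.7199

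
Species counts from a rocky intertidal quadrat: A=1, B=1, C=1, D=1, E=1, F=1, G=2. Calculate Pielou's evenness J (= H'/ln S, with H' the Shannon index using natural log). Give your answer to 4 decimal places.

0.9796

Total N = 1+1+1+1+1+1+2 = 8, so the proportions are 0.125, 0.125, 0.125, 0.125, 0.125, 0.125, 0.25 (working shown to 6 dp, full precision carried).
H' = −Σ pᵢ ln pᵢ = −((-0.259930) + (-0.259930) + (-0.259930) + (-0.259930) + (-0.259930) + (-0.259930) + (-0.346574)) = 1.906155.
With S = 7 species, ln S = 1.945910, so J = 1.906155/1.945910 = 0.979570, i.e. 0.9796 to 4 decimal places.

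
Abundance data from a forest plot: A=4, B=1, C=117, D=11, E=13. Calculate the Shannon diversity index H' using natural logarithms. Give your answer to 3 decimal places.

Total N = 4+1+117+11+13 = 146, so the proportions are 0.0274, 0.00685, 0.80137, 0.07534, 0.08904 (working shown to 5 dp, full precision carried).
Each pᵢ ln pᵢ term: 0.0274×(-3.59731)=-0.09856, 0.00685×(-4.98361)=-0.03413, 0.80137×(-0.22143)=-0.17745, 0.07534×(-2.58571)=-0.19481, 0.08904×(-2.41866)=-0.21536.
Sum = -0.72031, so H' = 0.720.

0.720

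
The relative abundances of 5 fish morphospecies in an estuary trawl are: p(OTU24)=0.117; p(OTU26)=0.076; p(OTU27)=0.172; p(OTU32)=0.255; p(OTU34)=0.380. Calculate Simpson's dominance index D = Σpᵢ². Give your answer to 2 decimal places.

0.26

D = 0.117² + 0.076² + 0.172² + 0.255² + 0.38² = 0.0137 + 0.0058 + 0.0296 + 0.0650 + 0.1444 = 0.2585 (working shown to 4 dp, full precision carried).
To 2 decimal places, D = 0.26.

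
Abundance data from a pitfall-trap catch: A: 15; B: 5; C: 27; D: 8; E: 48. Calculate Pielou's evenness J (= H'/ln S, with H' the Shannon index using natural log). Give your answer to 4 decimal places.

Total N = 15+5+27+8+48 = 103, so the proportions are 0.145631, 0.048544, 0.262136, 0.07767, 0.466019 (working shown to 6 dp, full precision carried).
H' = −Σ pᵢ ln pᵢ = −((-0.280584) + (-0.146859) + (-0.350972) + (-0.198469) + (-0.355819)) = 1.332703.
With S = 5 species, ln S = 1.609438, so J = 1.332703/1.609438 = 0.828055, i.e. 0.8281 to 4 decimal places.

0.8281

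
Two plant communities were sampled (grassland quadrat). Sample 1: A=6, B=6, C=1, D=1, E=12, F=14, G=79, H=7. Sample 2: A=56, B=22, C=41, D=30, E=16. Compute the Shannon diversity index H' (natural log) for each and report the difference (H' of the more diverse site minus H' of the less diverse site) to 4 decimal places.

0.2295

Sample 1: N=126, proportions 0.047619, 0.047619, 0.0079365, 0.0079365, 0.0952381, 0.1111111, 0.6269841, 0.0555556, giving H' = 1.2880712 (working shown to 7 dp, full precision carried).
Sample 2: N=165, proportions 0.3393939, 0.1333333, 0.2484848, 0.1818182, 0.0969697, giving H' = 1.5176035.
Difference = |1.2880712 − 1.5176035| = 0.2295323, i.e. 0.2295 to 4 decimal places.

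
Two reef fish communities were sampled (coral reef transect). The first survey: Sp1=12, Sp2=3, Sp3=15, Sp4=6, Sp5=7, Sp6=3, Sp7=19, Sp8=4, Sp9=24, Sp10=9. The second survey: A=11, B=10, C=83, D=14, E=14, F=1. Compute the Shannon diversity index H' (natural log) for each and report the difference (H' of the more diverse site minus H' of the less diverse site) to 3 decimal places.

The first survey: N=102, proportions 0.117647, 0.029412, 0.147059, 0.058824, 0.068627, 0.029412, 0.186275, 0.039216, 0.235294, 0.088235, giving H' = 2.086335 (working shown to 6 dp, full precision carried).
The second survey: N=133, proportions 0.082707, 0.075188, 0.62406, 0.105263, 0.105263, 0.007519, giving H' = 1.205687.
Difference = |2.086335 − 1.205687| = 0.880648, i.e. 0.881 to 3 decimal places.

0.881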